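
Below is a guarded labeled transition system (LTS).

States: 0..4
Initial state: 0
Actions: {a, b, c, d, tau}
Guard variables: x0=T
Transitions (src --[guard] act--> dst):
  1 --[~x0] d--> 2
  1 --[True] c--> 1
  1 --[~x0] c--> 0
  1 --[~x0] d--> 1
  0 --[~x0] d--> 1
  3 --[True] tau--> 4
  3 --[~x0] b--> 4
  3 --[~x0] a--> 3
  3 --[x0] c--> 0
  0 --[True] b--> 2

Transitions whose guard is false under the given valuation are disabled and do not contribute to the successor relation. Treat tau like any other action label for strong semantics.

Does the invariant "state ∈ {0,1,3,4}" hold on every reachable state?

Inv-set: {0,1,3,4}
R = {0,2}
  0: ✓
  2: ✗ unsafe
counterexample path to 2: b

Answer: INVARIANT VIOLATED at state 2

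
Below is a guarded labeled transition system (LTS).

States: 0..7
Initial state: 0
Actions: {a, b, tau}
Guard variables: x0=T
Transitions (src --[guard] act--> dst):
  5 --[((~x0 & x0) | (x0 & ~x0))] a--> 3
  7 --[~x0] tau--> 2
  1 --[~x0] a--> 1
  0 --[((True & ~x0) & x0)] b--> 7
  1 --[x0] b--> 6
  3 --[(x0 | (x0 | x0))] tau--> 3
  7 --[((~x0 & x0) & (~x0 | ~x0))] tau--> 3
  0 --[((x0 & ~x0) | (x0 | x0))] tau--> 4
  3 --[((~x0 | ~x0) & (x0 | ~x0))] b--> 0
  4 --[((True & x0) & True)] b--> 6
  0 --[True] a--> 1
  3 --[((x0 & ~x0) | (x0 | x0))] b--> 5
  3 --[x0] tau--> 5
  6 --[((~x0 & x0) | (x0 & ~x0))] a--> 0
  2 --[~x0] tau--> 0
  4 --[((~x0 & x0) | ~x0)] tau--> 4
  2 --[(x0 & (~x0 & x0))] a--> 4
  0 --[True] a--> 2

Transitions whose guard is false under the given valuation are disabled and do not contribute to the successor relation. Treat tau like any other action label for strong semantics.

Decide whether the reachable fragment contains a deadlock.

Answer: DEADLOCK at state 2

Trace:
Reachable = {0,1,2,4,6}
  0: a→1  a→2  tau→4  [3 out]
  1: b→6  [1 out]
  2: ∅  [deadlock]
  4: b→6  [1 out]
  6: ∅  [deadlock]
Path to 2: a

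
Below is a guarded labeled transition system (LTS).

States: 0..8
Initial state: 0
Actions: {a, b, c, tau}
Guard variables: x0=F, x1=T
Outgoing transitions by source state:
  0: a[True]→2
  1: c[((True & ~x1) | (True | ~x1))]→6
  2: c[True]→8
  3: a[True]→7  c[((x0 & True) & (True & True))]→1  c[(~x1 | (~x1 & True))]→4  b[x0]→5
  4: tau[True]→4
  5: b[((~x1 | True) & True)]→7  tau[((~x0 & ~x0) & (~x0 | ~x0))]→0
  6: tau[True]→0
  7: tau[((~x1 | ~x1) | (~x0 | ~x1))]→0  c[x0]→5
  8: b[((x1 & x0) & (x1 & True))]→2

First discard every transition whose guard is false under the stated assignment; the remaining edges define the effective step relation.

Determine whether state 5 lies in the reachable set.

Answer: UNREACHABLE

Analysis:
9 transition(s) survive guard evaluation.
Layer 0: {0}
Layer 1: {2}  now seen {0,2}
Layer 2: {8}  now seen {0,2,8}
Reach set: {0,2,8}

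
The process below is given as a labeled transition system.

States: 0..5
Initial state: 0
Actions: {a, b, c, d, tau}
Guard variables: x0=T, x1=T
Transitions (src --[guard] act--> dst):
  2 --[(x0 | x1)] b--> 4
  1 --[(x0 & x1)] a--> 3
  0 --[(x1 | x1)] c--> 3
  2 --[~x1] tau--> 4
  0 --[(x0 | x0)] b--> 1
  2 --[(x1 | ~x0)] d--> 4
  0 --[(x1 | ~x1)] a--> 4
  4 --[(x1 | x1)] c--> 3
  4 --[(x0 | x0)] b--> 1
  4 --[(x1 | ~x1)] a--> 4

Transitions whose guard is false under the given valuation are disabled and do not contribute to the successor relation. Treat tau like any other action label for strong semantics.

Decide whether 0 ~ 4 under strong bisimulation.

Answer: BISIMILAR

Trace:
Compute ~ classes (split until stable):
  round 0: {{0,1,2,3,4,5}}
  round 1: {{0,4},{1},{2},{3,5}}
4 equivalence class(es) (converged in 2)
class of 0: {0,4}; class of 4: {0,4}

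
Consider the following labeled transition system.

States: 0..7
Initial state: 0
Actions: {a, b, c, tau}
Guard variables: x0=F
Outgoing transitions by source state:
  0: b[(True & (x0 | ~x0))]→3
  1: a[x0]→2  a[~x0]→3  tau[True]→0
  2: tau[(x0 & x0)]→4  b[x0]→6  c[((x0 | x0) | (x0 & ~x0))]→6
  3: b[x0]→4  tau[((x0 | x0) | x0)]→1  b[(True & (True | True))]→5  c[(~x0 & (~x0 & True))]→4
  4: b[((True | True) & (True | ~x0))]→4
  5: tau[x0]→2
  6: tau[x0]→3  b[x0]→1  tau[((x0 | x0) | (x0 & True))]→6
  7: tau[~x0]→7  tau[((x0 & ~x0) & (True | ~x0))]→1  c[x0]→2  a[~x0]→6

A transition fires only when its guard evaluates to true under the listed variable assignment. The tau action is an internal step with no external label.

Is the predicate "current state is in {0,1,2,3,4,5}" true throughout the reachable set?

Allowed set {0,1,2,3,4,5}
Reachable = {0,3,4,5}
  0: safe
  3: safe
  4: safe
  5: safe

Answer: INVARIANT HOLDS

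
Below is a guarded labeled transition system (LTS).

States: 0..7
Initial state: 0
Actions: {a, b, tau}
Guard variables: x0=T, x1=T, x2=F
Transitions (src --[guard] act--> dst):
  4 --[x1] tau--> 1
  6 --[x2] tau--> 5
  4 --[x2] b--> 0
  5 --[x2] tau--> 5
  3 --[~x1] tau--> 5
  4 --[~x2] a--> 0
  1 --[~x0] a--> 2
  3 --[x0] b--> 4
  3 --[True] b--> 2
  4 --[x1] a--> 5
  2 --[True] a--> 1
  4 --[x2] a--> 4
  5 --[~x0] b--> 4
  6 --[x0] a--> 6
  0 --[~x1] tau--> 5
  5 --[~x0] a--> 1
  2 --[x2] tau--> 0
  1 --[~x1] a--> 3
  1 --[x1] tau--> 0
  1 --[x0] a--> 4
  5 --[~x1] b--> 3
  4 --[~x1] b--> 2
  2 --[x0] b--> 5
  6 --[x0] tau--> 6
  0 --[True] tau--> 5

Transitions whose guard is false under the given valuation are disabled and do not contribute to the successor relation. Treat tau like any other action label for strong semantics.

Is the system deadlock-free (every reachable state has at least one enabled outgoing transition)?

Reach set: {0,5}
  0: tau→5  [deg 1]
  5: ∅  [no exit]
Path to 5: tau

Answer: DEADLOCK at state 5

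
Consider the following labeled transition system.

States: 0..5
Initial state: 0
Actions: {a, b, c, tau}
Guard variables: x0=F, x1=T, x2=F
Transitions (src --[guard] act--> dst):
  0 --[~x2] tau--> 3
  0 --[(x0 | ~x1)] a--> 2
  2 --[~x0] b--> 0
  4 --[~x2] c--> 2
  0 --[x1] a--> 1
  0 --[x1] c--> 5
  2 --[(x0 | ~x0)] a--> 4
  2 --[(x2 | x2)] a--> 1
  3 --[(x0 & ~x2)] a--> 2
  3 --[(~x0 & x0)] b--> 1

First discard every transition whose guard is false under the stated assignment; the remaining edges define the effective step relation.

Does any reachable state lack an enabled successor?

R = {0,1,3,5}
  0: a→1  c→5  tau→3  [deg 3]
  1: ∅  [no exit]
  3: ∅  [no exit]
  5: ∅  [no exit]
trace reaching 1: a

Answer: DEADLOCK at state 1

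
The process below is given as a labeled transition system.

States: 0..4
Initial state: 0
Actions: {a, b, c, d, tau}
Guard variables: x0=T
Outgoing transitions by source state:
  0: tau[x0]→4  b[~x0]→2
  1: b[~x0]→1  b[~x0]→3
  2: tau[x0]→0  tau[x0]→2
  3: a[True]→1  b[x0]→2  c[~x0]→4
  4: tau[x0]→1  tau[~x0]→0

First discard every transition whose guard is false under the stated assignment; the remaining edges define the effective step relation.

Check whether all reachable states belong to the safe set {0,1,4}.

Inv-set: {0,1,4}
Reachable = {0,1,4}
  0: ✓
  1: ✓
  4: ✓

Answer: INVARIANT HOLDS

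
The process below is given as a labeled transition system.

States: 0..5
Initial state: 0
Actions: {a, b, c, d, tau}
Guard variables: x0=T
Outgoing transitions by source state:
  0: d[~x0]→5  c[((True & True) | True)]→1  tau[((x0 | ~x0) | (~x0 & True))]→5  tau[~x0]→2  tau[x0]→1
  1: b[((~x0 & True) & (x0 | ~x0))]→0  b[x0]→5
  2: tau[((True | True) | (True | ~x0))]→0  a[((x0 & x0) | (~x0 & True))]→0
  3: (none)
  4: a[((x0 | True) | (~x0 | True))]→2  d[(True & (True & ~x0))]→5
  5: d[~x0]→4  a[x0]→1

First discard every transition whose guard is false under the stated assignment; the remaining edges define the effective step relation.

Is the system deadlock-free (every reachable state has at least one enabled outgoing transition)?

Answer: DEADLOCK-FREE

Trace:
R = {0,1,5}
  0: c→1  tau→1  tau→5  [3 exit(s)]
  1: b→5  [1 exit(s)]
  5: a→1  [1 exit(s)]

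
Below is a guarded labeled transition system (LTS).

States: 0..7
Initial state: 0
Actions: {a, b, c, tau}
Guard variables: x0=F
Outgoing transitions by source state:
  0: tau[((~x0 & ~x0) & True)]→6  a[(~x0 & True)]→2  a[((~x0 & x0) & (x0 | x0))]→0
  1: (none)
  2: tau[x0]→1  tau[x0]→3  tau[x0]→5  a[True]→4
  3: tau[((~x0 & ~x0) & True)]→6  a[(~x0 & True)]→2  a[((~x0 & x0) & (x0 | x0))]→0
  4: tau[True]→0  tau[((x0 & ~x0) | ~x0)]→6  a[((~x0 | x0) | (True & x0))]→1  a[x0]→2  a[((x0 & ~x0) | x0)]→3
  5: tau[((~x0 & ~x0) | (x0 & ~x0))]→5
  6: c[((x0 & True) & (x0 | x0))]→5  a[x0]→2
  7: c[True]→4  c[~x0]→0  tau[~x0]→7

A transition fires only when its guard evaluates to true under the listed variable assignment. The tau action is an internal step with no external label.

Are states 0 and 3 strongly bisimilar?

Compute ~ classes (split until stable):
  P[0] = {{0,1,2,3,4,5,6,7}}
  P[1] = {{0,3,4},{1,6},{2},{5},{7}}
  P[2] = {{0,3},{1,6},{2},{4},{5},{7}}
stable after 3 split(s): 6 block(s)
class of 0: {0,3}; class of 3: {0,3}

Answer: BISIMILAR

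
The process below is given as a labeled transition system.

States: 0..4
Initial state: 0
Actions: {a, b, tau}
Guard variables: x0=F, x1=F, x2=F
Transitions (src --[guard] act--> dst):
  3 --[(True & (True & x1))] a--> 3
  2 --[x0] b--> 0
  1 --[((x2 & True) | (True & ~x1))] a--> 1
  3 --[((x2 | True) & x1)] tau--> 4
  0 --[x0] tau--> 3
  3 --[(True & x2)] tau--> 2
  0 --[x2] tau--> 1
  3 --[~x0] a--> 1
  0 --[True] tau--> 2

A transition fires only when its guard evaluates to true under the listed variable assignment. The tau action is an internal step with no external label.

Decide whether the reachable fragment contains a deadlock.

Reach set: {0,2}
  0: tau→2  [1 exit(s)]
  2: ∅  [STUCK]
witness 2: tau

Answer: DEADLOCK at state 2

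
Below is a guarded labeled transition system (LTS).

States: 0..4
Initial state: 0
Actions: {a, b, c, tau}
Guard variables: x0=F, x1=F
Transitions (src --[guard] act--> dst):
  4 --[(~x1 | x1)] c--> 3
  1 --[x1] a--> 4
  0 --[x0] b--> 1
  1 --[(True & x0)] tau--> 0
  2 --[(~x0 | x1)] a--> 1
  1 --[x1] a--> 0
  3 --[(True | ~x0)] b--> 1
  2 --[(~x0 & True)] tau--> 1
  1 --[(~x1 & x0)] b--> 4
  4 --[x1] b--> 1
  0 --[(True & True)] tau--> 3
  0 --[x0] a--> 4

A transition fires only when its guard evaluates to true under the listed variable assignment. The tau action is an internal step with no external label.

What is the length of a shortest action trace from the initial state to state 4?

Answer: UNREACHABLE

Trace:
Layered search for 4:
  L0 = {0}
  L1 = {3}
  L2 = {1}
4 never appears.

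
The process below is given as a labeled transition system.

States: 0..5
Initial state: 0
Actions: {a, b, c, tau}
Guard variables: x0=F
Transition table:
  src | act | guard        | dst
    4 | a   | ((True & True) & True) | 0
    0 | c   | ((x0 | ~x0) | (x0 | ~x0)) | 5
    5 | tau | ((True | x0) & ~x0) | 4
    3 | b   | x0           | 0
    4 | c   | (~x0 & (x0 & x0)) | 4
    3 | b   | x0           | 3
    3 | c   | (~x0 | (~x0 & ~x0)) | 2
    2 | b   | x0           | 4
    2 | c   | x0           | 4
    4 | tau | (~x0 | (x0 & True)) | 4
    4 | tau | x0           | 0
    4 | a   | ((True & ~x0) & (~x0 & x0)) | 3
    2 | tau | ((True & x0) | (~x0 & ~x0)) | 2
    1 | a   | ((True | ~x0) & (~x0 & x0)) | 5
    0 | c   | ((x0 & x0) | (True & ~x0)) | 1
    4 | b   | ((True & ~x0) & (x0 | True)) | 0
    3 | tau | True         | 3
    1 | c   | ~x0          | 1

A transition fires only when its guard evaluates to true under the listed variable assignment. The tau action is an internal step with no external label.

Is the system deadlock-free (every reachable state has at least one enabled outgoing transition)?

Answer: DEADLOCK-FREE

Analysis:
Reachable = {0,1,4,5}
  0: c→1  c→5  [2 exit(s)]
  1: c→1  [1 exit(s)]
  4: a→0  b→0  tau→4  [3 exit(s)]
  5: tau→4  [1 exit(s)]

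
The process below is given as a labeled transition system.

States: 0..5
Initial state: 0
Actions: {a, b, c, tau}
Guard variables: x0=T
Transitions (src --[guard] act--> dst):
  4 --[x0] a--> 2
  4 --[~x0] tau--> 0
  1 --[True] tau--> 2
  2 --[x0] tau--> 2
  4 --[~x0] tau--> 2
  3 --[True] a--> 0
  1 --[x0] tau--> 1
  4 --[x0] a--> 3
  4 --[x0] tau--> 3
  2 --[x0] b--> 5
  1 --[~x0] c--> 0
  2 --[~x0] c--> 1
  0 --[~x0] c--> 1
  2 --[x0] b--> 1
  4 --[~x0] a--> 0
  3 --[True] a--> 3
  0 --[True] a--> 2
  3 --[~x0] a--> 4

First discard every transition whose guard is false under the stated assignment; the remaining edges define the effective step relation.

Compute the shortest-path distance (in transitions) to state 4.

Breadth-first toward 4:
  L0 = {0}
  L1 = {2}
  L2 = {1,5}
4 never appears.

Answer: UNREACHABLE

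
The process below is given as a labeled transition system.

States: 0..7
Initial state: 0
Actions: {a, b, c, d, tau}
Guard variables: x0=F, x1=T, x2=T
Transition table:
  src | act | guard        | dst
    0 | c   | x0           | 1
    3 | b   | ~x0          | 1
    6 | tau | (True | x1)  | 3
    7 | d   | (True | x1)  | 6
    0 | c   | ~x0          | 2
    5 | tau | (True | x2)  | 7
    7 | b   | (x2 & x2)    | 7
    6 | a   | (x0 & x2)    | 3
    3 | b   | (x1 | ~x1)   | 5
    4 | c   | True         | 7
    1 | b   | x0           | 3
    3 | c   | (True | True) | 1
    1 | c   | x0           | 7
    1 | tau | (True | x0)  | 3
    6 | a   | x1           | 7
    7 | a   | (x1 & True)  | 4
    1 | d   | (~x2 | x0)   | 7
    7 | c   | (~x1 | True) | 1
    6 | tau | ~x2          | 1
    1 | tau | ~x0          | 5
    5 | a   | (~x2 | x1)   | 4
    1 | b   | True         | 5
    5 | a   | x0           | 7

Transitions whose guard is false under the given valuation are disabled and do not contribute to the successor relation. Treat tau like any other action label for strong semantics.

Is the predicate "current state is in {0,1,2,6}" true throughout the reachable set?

Answer: INVARIANT HOLDS

Working:
Inv-set: {0,1,2,6}
R = {0,2}
  0: ok
  2: ok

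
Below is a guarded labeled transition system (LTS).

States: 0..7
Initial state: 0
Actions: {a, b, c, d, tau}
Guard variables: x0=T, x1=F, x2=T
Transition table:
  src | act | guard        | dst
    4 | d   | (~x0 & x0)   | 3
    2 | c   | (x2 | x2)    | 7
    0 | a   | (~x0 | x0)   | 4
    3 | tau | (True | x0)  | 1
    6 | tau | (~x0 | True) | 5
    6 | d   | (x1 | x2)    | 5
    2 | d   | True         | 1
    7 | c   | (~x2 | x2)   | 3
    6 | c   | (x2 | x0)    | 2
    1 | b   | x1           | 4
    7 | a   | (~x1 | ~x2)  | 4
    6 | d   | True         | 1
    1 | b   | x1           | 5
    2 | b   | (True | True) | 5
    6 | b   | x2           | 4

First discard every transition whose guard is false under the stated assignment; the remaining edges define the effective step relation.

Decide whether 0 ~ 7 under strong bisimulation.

Answer: NOT BISIMILAR

Working:
Bisimulation quotient by refinement:
  π0 = {{0,1,2,3,4,5,6,7}}
  π1 = {{0},{1,4,5},{2},{3},{6},{7}}
stable after 2 split(s): 6 block(s)
class of 0: {0}; class of 7: {7}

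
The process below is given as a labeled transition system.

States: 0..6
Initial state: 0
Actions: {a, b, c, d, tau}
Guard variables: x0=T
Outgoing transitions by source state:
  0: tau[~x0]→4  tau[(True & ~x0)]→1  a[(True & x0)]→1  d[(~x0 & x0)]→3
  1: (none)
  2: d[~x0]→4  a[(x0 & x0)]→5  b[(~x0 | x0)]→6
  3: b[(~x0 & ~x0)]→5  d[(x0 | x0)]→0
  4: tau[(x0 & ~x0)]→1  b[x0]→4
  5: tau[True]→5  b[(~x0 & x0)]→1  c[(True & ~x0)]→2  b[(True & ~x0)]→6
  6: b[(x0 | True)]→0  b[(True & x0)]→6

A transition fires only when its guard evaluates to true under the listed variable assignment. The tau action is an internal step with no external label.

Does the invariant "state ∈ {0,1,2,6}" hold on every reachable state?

Answer: INVARIANT HOLDS

Working:
Inv-set: {0,1,2,6}
R = {0,1}
  0: ok
  1: ok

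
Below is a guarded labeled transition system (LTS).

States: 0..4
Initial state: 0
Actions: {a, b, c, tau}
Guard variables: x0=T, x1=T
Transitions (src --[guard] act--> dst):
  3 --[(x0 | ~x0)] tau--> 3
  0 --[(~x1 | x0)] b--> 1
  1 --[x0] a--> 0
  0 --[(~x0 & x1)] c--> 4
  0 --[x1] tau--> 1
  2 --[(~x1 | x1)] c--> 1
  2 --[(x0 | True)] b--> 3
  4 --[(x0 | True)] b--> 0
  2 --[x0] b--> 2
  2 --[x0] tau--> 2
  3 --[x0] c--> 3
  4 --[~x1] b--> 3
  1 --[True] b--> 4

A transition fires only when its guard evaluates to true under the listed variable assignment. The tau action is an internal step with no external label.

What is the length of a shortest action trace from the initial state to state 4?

BFS to 4:
  Layer 0: {0}
  Layer 1: {1}
  Layer 2: {4}
4 enters at depth 2; path b·b

Answer: 2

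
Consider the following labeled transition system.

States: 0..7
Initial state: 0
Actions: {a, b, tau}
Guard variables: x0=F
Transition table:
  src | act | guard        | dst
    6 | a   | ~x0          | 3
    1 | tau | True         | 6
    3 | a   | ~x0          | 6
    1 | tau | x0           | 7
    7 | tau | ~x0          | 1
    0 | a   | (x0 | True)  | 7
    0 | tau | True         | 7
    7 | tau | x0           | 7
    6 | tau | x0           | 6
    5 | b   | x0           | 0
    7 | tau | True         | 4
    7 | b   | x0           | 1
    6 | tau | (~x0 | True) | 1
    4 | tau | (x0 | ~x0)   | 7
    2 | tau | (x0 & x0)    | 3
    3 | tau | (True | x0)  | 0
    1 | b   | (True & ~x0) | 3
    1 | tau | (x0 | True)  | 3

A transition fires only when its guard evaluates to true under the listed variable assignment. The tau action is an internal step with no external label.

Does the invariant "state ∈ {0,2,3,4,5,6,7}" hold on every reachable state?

Answer: INVARIANT VIOLATED at state 1

Working:
Inv-set: {0,2,3,4,5,6,7}
Reachable = {0,1,3,4,6,7}
  0: ✓
  1: outside
  3: ✓
  4: ✓
  6: ✓
  7: ✓
witness against invariant: a·tau → 1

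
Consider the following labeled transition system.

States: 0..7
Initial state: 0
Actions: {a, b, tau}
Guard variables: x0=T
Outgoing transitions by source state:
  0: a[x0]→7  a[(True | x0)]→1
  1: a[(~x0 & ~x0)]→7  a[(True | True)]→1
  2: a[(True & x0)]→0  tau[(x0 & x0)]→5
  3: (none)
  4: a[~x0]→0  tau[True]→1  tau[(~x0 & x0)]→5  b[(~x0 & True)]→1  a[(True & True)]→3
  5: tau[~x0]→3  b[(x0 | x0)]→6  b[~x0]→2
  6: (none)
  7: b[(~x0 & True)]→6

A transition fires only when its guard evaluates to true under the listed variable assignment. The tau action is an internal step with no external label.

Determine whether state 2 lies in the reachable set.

After dropping false guards: 8 live edges.
Layer 0: {0}
Layer 1: {1,7}  now seen {0,1,7}
Reachable = {0,1,7}

Answer: UNREACHABLE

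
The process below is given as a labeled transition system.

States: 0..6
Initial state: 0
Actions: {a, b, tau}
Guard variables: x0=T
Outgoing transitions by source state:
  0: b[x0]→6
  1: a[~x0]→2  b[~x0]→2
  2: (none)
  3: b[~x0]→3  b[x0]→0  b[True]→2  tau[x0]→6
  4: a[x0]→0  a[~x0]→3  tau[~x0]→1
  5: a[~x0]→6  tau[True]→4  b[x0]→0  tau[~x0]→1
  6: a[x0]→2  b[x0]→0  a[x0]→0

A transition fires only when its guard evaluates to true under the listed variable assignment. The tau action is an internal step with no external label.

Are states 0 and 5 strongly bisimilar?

Answer: NOT BISIMILAR

Analysis:
Bisimulation quotient by refinement:
  round 0: {{0,1,2,3,4,5,6}}
  round 1: {{0},{1,2},{3,5},{4},{6}}
  round 2: {{0},{1,2},{3},{4},{5},{6}}
6 equivalence class(es) (converged in 3)
class of 0: {0}; class of 5: {5}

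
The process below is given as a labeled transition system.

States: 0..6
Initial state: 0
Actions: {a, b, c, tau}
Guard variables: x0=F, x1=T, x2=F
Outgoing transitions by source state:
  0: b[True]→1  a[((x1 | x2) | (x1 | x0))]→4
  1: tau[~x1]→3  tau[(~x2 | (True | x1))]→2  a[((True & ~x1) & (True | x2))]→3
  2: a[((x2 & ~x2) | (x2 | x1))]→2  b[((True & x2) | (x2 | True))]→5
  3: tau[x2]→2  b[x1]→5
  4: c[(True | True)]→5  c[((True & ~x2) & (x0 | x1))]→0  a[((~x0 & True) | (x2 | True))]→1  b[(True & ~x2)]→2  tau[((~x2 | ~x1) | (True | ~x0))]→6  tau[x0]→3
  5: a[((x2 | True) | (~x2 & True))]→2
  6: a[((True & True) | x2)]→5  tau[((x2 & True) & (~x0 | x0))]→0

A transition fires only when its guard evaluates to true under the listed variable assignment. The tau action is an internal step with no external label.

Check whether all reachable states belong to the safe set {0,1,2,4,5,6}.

Answer: INVARIANT HOLDS

Working:
Inv-set: {0,1,2,4,5,6}
Reachable = {0,1,2,4,5,6}
  0: safe
  1: safe
  2: safe
  4: safe
  5: safe
  6: safe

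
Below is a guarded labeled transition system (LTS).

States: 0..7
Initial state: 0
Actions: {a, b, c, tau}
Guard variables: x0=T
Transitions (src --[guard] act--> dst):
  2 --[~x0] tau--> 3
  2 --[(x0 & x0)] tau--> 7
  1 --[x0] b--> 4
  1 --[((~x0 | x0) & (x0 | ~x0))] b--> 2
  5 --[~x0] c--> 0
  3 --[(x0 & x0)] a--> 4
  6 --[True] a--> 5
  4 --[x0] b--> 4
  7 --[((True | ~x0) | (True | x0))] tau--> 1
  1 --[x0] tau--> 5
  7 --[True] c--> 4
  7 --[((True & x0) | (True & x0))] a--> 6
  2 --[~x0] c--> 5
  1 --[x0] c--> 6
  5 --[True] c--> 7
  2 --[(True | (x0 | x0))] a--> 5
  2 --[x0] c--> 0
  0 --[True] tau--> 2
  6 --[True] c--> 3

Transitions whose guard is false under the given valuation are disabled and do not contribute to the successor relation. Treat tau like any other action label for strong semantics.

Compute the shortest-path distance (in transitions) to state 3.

Breadth-first toward 3:
  depth 0: {0}
  depth 1: {2}
  depth 2: {5,7}
  depth 3: {1,4,6}
  depth 4: {3}
depth(3)=4, e.g. tau·tau·a·c

Answer: 4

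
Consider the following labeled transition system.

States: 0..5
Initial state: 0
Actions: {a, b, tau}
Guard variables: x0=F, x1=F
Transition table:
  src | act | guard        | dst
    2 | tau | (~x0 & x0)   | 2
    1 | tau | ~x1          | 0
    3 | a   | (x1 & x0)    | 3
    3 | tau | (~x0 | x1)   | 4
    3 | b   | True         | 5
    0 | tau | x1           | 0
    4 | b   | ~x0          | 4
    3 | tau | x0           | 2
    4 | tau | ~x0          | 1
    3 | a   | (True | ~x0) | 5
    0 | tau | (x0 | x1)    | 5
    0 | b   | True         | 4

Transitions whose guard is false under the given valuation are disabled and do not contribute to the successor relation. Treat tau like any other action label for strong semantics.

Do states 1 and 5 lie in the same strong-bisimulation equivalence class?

Answer: NOT BISIMILAR

Trace:
Refine partition for ~:
  P[0] = {{0,1,2,3,4,5}}
  P[1] = {{0},{1},{2,5},{3},{4}}
stable after 2 split(s): 5 block(s)
[1]={1}  [5]={2,5}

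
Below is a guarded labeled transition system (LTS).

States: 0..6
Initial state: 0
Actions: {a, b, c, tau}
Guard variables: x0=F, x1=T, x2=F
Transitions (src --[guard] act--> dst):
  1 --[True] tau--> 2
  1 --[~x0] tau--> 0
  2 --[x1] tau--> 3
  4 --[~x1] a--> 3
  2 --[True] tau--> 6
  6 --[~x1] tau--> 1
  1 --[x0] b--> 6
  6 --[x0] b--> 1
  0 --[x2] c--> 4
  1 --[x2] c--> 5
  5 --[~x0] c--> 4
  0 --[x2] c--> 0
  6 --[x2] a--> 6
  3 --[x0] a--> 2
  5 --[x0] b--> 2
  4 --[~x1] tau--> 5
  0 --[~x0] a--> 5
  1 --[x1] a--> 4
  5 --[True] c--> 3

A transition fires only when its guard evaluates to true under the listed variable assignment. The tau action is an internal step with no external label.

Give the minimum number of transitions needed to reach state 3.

Answer: 2

Trace:
Breadth-first toward 3:
  depth 0: {0}
  depth 1: {5}
  depth 2: {3,4}
first hit 3 at d=2 via a·c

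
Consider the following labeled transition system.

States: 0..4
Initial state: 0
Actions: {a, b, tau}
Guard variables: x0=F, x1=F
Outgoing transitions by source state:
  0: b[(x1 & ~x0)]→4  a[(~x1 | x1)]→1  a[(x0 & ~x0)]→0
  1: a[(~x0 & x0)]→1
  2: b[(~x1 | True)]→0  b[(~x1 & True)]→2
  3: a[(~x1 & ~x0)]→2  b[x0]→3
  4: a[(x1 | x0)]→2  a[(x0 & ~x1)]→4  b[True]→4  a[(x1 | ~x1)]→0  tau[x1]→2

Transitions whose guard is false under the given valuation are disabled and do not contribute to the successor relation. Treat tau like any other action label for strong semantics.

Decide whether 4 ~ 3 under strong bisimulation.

Answer: NOT BISIMILAR

Trace:
Refine partition for ~:
  π0 = {{0,1,2,3,4}}
  π1 = {{0,3},{1},{2},{4}}
  π2 = {{0},{1},{2},{3},{4}}
Fixed point at round 3; 5 class(es).
class of 4: {4}; class of 3: {3}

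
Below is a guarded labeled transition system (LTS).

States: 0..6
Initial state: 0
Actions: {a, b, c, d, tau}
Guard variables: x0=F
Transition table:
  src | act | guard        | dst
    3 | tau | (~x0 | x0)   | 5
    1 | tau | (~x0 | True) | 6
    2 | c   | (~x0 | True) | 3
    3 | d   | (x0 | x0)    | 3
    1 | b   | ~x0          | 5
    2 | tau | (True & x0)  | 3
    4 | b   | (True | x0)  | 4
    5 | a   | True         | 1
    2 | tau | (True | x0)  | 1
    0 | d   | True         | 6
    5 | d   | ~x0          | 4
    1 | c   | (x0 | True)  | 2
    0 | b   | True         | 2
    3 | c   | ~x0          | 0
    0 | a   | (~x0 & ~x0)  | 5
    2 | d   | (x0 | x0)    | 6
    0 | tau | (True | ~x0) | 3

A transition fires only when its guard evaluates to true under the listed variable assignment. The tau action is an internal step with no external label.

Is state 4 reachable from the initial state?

Answer: REACHABLE

Working:
14 transition(s) survive guard evaluation.
depth 0: {0}
depth 1: {2,3,5,6}  cumulative {0,2,3,5,6}
depth 2: {1,4}  cumulative {0,1,2,3,4,5,6}
R = {0,1,2,3,4,5,6}
witness 4: a·d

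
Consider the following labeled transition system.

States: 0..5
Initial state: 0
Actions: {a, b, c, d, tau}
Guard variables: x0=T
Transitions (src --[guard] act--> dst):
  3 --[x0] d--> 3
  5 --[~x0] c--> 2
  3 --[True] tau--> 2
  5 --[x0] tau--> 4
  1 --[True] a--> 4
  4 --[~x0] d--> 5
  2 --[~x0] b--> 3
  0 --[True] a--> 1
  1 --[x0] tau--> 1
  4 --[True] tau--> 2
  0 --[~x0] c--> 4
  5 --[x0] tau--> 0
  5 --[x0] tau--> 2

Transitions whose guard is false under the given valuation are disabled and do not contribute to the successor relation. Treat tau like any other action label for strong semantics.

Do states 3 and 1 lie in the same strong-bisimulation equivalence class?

Refine partition for ~:
  round 0: {{0,1,2,3,4,5}}
  round 1: {{0},{1},{2},{3},{4,5}}
  round 2: {{0},{1},{2},{3},{4},{5}}
stable after 3 split(s): 6 block(s)
class of 3: {3}; class of 1: {1}

Answer: NOT BISIMILAR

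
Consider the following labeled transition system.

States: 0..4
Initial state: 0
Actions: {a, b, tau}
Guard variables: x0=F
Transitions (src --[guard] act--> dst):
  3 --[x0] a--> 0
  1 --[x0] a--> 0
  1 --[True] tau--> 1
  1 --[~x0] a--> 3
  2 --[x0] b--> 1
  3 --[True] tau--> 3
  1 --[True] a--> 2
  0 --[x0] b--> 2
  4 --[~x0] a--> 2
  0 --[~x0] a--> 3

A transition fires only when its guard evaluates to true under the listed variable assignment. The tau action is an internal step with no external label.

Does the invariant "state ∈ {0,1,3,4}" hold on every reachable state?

Allowed set {0,1,3,4}
R = {0,3}
  0: ✓
  3: ✓

Answer: INVARIANT HOLDS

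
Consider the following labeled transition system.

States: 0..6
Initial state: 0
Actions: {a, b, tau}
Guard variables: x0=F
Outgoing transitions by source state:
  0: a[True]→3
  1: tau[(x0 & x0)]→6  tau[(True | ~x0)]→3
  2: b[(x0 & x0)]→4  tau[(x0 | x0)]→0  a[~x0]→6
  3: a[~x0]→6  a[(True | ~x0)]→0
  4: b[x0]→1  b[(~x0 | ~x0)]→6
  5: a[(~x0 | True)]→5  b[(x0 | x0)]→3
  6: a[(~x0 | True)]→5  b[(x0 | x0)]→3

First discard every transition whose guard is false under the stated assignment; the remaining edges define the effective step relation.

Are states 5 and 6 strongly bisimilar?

Bisimulation quotient by refinement:
  round 0: {{0,1,2,3,4,5,6}}
  round 1: {{0,2,3,5,6},{1},{4}}
3 equivalence class(es) (converged in 2)
5∈{0,2,3,5,6}, 6∈{0,2,3,5,6}

Answer: BISIMILAR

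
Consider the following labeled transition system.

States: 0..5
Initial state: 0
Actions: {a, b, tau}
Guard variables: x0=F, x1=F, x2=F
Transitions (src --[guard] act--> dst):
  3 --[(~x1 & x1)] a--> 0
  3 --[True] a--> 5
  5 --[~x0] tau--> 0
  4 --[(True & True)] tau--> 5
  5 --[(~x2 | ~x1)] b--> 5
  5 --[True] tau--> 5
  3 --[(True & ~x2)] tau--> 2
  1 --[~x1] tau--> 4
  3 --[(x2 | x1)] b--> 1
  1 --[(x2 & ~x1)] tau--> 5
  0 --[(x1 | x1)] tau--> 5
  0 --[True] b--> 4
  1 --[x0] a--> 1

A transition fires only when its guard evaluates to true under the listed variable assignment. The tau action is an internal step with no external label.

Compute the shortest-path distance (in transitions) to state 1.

Breadth-first toward 1:
  depth 0: {0}
  depth 1: {4}
  depth 2: {5}
1 never appears.

Answer: UNREACHABLE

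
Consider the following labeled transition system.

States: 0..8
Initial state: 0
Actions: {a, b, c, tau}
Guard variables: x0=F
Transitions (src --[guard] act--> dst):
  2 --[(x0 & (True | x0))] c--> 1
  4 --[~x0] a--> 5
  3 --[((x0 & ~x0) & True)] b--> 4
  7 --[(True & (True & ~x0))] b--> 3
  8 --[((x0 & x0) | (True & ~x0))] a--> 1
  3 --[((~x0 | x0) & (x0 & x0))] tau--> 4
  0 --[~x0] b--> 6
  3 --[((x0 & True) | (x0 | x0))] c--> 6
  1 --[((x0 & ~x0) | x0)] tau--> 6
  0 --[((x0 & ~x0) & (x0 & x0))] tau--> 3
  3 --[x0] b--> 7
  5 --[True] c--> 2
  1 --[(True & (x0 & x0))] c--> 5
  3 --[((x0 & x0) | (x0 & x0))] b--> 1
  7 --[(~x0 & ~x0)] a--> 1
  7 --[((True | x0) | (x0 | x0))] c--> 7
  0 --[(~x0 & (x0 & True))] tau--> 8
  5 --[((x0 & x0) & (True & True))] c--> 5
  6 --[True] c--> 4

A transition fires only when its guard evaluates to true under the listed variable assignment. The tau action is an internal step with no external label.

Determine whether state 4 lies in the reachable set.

8 transition(s) survive guard evaluation.
depth 0: {0}
depth 1: {6}  cumulative {0,6}
depth 2: {4}  cumulative {0,4,6}
depth 3: {5}  cumulative {0,4,5,6}
depth 4: {2}  cumulative {0,2,4,5,6}
Reach set: {0,2,4,5,6}
Path to 4: b·c

Answer: REACHABLE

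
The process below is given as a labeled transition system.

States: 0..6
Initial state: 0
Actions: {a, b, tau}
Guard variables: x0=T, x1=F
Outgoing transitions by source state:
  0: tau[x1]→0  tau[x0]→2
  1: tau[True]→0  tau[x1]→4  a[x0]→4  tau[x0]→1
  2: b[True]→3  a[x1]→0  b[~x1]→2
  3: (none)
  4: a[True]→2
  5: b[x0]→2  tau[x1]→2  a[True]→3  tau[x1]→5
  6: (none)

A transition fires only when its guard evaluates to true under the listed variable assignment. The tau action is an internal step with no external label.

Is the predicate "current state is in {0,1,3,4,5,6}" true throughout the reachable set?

Answer: INVARIANT VIOLATED at state 2

Analysis:
Safe = {0,1,3,4,5,6}
Reachable = {0,2,3}
  0: ok
  2: outside
  3: ok
witness against invariant: tau → 2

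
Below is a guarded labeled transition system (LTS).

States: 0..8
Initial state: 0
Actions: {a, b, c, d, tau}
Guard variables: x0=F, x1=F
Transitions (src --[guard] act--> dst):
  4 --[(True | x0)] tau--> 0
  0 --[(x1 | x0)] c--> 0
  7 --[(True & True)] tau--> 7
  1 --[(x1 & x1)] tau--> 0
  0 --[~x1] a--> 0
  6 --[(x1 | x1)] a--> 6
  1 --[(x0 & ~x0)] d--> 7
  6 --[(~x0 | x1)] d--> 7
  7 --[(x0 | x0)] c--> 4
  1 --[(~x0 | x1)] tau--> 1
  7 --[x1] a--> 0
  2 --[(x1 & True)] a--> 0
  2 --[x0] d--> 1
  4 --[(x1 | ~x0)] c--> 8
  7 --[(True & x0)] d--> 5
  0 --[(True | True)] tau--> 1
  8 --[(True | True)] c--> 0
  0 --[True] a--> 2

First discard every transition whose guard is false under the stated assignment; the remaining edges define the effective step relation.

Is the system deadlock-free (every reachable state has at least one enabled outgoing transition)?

Answer: DEADLOCK at state 2

Trace:
Reachable = {0,1,2}
  0: a→0  a→2  tau→1  [3 out]
  1: tau→1  [1 out]
  2: ∅  [STUCK]
trace reaching 2: a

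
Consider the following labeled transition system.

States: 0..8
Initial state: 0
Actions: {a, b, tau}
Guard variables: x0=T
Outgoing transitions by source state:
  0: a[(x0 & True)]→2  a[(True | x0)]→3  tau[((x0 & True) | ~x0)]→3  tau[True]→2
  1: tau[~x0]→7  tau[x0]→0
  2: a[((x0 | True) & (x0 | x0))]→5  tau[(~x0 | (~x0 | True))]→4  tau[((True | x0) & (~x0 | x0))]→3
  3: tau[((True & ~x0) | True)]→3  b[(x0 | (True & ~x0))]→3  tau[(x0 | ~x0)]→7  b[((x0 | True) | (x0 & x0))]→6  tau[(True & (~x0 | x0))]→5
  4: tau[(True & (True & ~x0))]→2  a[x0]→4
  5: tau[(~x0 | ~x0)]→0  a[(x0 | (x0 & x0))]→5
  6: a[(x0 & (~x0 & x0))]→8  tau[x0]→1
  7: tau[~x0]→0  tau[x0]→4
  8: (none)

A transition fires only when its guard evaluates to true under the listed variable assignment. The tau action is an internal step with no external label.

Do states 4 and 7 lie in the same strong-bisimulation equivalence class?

Answer: NOT BISIMILAR

Working:
Refine partition for ~:
  π0 = {{0,1,2,3,4,5,6,7,8}}
  π1 = {{0,2},{1,6,7},{3},{4,5},{8}}
  π2 = {{0},{1},{2},{3},{4,5},{6},{7},{8}}
stable after 3 split(s): 8 block(s)
4∈{4,5}, 7∈{7}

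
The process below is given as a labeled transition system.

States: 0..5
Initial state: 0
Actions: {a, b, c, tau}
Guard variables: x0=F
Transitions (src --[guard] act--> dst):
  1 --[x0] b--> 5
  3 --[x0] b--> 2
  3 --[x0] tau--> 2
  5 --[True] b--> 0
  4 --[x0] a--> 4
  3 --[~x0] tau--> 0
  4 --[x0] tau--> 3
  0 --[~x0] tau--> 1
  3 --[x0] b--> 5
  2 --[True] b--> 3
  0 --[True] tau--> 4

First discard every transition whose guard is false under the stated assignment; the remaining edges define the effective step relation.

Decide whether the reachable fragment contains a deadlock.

Reach set: {0,1,4}
  0: tau→1  tau→4  [2 out]
  1: ∅  [no exit]
  4: ∅  [no exit]
trace reaching 1: tau

Answer: DEADLOCK at state 1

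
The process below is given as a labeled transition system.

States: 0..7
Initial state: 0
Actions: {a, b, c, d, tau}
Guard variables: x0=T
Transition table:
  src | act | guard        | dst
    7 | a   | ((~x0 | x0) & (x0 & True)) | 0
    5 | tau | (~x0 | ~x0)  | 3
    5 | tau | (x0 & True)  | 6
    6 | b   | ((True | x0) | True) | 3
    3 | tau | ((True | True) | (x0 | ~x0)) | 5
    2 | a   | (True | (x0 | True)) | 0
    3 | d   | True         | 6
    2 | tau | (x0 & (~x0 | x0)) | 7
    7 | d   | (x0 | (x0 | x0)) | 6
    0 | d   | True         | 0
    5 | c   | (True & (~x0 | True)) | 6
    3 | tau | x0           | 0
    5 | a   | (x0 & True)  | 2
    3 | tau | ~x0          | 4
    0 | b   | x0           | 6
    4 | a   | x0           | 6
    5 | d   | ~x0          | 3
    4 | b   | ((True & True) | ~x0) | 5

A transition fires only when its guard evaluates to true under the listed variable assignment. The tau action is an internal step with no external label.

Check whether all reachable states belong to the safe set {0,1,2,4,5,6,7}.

Answer: INVARIANT VIOLATED at state 3

Working:
Allowed set {0,1,2,4,5,6,7}
Reach set: {0,2,3,5,6,7}
  0: safe
  2: safe
  3: outside
  5: safe
  6: safe
  7: safe
counterexample path to 3: b·b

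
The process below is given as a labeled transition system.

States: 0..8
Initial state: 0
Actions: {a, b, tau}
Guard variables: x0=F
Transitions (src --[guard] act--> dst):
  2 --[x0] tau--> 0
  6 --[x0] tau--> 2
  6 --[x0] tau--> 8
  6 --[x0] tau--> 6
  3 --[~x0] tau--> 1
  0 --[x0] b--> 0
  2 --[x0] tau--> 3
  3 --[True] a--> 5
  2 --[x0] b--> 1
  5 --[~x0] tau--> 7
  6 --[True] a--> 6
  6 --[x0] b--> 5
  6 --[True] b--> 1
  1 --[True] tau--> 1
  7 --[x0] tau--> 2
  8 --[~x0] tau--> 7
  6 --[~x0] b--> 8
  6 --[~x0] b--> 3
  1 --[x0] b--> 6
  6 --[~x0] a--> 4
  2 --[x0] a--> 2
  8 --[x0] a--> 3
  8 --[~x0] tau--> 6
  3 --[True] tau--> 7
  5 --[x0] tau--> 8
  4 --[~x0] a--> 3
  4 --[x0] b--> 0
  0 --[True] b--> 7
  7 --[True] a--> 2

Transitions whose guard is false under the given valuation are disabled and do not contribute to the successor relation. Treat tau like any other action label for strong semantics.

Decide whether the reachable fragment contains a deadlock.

Answer: DEADLOCK at state 2

Analysis:
Reachable = {0,2,7}
  0: b→7  [1 exit(s)]
  2: ∅  [no exit]
  7: a→2  [1 exit(s)]
trace reaching 2: b·a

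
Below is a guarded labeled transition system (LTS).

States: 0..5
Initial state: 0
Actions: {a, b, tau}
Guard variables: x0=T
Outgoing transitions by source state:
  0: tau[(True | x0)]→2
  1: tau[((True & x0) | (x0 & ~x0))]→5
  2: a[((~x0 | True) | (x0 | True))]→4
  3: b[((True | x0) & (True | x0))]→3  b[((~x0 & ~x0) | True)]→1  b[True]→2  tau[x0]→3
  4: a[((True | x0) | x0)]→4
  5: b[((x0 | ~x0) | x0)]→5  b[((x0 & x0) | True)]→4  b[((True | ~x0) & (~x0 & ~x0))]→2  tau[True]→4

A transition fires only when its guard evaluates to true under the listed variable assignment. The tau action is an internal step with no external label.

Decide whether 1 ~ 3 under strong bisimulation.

Answer: NOT BISIMILAR

Trace:
Refine partition for ~:
  round 0: {{0,1,2,3,4,5}}
  round 1: {{0,1},{2,4},{3,5}}
  round 2: {{0},{1},{2,4},{3},{5}}
stable after 3 split(s): 5 block(s)
[1]={1}  [3]={3}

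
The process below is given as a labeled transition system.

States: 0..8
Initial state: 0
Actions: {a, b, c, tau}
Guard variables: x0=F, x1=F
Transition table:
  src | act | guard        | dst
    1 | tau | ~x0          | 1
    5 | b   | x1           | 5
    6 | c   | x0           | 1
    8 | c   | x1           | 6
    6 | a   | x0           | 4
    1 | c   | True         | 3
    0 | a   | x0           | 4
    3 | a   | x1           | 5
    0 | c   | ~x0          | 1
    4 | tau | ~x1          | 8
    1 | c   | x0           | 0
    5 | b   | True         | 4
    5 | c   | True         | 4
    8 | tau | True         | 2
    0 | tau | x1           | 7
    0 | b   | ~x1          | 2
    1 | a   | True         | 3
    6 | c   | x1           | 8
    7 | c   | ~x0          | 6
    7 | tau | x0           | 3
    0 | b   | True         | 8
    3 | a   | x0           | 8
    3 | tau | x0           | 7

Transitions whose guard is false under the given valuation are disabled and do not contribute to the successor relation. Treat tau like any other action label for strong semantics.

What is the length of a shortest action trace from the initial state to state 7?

Answer: UNREACHABLE

Trace:
Layered search for 7:
  L0 = {0}
  L1 = {1,2,8}
  L2 = {3}
7 never appears.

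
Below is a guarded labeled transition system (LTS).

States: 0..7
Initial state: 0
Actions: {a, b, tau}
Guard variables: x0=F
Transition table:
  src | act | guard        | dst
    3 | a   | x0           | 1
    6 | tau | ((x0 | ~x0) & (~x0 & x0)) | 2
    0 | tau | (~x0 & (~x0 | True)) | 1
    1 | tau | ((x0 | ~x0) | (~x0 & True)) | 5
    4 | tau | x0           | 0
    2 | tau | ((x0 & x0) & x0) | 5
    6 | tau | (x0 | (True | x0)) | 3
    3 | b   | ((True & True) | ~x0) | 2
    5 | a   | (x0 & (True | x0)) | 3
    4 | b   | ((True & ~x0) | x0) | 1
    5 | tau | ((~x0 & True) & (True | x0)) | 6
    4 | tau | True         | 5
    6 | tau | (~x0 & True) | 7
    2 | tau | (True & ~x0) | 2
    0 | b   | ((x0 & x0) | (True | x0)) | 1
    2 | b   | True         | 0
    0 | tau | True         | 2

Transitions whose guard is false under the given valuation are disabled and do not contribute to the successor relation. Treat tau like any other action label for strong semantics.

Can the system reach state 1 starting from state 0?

12 transition(s) survive guard evaluation.
L0 = {0}
L1 = {1,2}  total {0,1,2}
L2 = {5}  total {0,1,2,5}
L3 = {6}  total {0,1,2,5,6}
L4 = {3,7}  total {0,1,2,3,5,6,7}
Reachable = {0,1,2,3,5,6,7}
witness 1: tau

Answer: REACHABLE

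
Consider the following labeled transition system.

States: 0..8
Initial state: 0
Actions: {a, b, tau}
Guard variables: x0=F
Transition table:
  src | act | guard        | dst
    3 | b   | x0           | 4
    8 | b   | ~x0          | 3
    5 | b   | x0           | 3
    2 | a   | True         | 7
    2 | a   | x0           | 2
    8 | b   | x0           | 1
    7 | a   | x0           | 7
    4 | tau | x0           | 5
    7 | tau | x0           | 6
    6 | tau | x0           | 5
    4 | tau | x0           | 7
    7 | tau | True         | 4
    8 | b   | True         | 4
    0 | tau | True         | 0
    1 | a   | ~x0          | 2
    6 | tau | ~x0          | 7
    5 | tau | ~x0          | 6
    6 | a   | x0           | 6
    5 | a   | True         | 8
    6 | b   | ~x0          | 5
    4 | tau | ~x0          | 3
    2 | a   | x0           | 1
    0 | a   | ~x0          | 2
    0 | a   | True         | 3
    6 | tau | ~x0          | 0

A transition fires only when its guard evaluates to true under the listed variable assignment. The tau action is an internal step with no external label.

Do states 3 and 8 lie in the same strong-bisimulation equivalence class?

Bisimulation quotient by refinement:
  π0 = {{0,1,2,3,4,5,6,7,8}}
  π1 = {{0,5},{1,2},{3},{4,7},{6},{8}}
  π2 = {{0},{1},{2},{3},{4},{5},{6},{7},{8}}
9 equivalence class(es) (converged in 3)
class of 3: {3}; class of 8: {8}

Answer: NOT BISIMILAR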